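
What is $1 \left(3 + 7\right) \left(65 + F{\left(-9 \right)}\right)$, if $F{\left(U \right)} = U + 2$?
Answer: $580$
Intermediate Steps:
$F{\left(U \right)} = 2 + U$
$1 \left(3 + 7\right) \left(65 + F{\left(-9 \right)}\right) = 1 \left(3 + 7\right) \left(65 + \left(2 - 9\right)\right) = 1 \cdot 10 \left(65 - 7\right) = 10 \cdot 58 = 580$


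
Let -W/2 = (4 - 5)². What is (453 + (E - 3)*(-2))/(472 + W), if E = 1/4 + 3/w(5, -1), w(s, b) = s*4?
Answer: 2291/2350 ≈ 0.97489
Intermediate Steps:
w(s, b) = 4*s
W = -2 (W = -2*(4 - 5)² = -2*(-1)² = -2*1 = -2)
E = ⅖ (E = 1/4 + 3/((4*5)) = 1*(¼) + 3/20 = ¼ + 3*(1/20) = ¼ + 3/20 = ⅖ ≈ 0.40000)
(453 + (E - 3)*(-2))/(472 + W) = (453 + (⅖ - 3)*(-2))/(472 - 2) = (453 - 13/5*(-2))/470 = (453 + 26/5)*(1/470) = (2291/5)*(1/470) = 2291/2350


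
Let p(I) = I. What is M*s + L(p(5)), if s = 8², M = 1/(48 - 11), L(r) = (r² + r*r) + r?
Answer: 2099/37 ≈ 56.730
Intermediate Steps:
L(r) = r + 2*r² (L(r) = (r² + r²) + r = 2*r² + r = r + 2*r²)
M = 1/37 ≈ 0.027027
s = 64
M*s + L(p(5)) = (1/37)*64 + 5*(1 + 2*5) = 64/37 + 5*(1 + 10) = 64/37 + 5*11 = 64/37 + 55 = 2099/37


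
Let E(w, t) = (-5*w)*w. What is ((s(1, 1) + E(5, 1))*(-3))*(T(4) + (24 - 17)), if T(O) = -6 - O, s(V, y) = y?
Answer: -1116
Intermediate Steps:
E(w, t) = -5*w²
((s(1, 1) + E(5, 1))*(-3))*(T(4) + (24 - 17)) = ((1 - 5*5²)*(-3))*((-6 - 1*4) + (24 - 17)) = ((1 - 5*25)*(-3))*((-6 - 4) + 7) = ((1 - 125)*(-3))*(-10 + 7) = -124*(-3)*(-3) = 372*(-3) = -1116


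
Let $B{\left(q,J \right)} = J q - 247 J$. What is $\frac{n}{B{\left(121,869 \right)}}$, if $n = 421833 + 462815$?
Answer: $- \frac{442324}{54747} \approx -8.0794$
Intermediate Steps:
$n = 884648$
$B{\left(q,J \right)} = - 247 J + J q$
$\frac{n}{B{\left(121,869 \right)}} = \frac{884648}{869 \left(-247 + 121\right)} = \frac{884648}{869 \left(-126\right)} = \frac{884648}{-109494} = 884648 \left(- \frac{1}{109494}\right) = - \frac{442324}{54747}$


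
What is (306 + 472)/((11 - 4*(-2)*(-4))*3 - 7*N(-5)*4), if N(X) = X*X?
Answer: -778/763 ≈ -1.0197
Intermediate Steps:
N(X) = X**2
(306 + 472)/((11 - 4*(-2)*(-4))*3 - 7*N(-5)*4) = (306 + 472)/((11 - 4*(-2)*(-4))*3 - 7*(-5)**2*4) = 778/((11 + 8*(-4))*3 - 7*25*4) = 778/((11 - 32)*3 - 175*4) = 778/(-21*3 - 700) = 778/(-63 - 700) = 778/(-763) = 778*(-1/763) = -778/763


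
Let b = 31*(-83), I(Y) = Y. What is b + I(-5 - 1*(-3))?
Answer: -2575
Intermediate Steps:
b = -2573
b + I(-5 - 1*(-3)) = -2573 + (-5 - 1*(-3)) = -2573 + (-5 + 3) = -2573 - 2 = -2575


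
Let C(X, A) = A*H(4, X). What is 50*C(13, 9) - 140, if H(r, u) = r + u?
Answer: 7510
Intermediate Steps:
C(X, A) = A*(4 + X)
50*C(13, 9) - 140 = 50*(9*(4 + 13)) - 140 = 50*(9*17) - 140 = 50*153 - 140 = 7650 - 140 = 7510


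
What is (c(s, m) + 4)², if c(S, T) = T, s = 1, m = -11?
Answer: 49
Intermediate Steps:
(c(s, m) + 4)² = (-11 + 4)² = (-7)² = 49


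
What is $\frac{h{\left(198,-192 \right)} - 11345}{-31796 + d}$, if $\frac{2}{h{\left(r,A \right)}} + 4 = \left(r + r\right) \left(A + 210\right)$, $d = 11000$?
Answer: $\frac{40410889}{74075352} \approx 0.54554$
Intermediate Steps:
$h{\left(r,A \right)} = \frac{2}{-4 + 2 r \left(210 + A\right)}$ ($h{\left(r,A \right)} = \frac{2}{-4 + \left(r + r\right) \left(A + 210\right)} = \frac{2}{-4 + 2 r \left(210 + A\right)}$)
$\frac{h{\left(198,-192 \right)} - 11345}{-31796 + d} = \frac{\frac{1}{-2 + 210 \cdot 198 - 38016} - 11345}{-31796 + 11000} = \frac{\frac{1}{-2 + 41580 - 38016} - 11345}{-20796} = \left(\frac{1}{3562} - 11345\right) \left(- \frac{1}{20796}\right) = \left(- \frac{40410889}{3562}\right) \left(- \frac{1}{20796}\right) = \frac{40410889}{74075352}$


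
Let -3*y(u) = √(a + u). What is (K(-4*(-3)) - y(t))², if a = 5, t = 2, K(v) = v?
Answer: (36 + √7)²/9 ≈ 165.94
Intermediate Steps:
y(u) = -√(5 + u)/3
(K(-4*(-3)) - y(t))² = (-4*(-3) - (-1)*√(5 + 2)/3)² = (12 - (-1)*√7/3)² = (12 + √7/3)²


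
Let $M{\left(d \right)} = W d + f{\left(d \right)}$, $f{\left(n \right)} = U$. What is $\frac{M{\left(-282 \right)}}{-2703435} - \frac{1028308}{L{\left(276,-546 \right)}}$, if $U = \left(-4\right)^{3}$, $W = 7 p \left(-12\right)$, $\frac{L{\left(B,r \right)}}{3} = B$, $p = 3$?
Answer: $- \frac{46333710433}{37307403} \approx -1241.9$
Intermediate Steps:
$L{\left(B,r \right)} = 3 B$
$W = -252$ ($W = 7 \cdot 3 \left(-12\right) = 21 \left(-12\right) = -252$)
$U = -64$
$f{\left(n \right)} = -64$
$M{\left(d \right)} = -64 - 252 d$ ($M{\left(d \right)} = - 252 d - 64 = -64 - 252 d$)
$\frac{M{\left(-282 \right)}}{-2703435} - \frac{1028308}{L{\left(276,-546 \right)}} = \frac{-64 - -71064}{-2703435} - \frac{1028308}{3 \cdot 276} = \left(-64 + 71064\right) \left(- \frac{1}{2703435}\right) - \frac{1028308}{828} = 71000 \left(- \frac{1}{2703435}\right) - \frac{257077}{207} = - \frac{14200}{540687} - \frac{257077}{207} = - \frac{46333710433}{37307403}$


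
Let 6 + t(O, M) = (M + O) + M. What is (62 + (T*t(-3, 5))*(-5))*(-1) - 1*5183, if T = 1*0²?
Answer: -5245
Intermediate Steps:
t(O, M) = -6 + O + 2*M (t(O, M) = -6 + ((M + O) + M) = -6 + (O + 2*M) = -6 + O + 2*M)
T = 0 (T = 1*0 = 0)
(62 + (T*t(-3, 5))*(-5))*(-1) - 1*5183 = (62 + (0*(-6 - 3 + 2*5))*(-5))*(-1) - 1*5183 = (62 + (0*(-6 - 3 + 10))*(-5))*(-1) - 5183 = (62 + (0*1)*(-5))*(-1) - 5183 = (62 + 0*(-5))*(-1) - 5183 = (62 + 0)*(-1) - 5183 = 62*(-1) - 5183 = -62 - 5183 = -5245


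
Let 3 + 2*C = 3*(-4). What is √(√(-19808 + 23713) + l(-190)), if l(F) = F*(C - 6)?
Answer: √(2565 + √3905) ≈ 51.259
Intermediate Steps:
C = -15/2 (C = -3/2 + (3*(-4))/2 = -3/2 + (½)*(-12) = -3/2 - 6 = -15/2 ≈ -7.5000)
l(F) = -27*F/2 (l(F) = F*(-15/2 - 6) = F*(-27/2) = -27*F/2)
√(√(-19808 + 23713) + l(-190)) = √(√(-19808 + 23713) - 27/2*(-190)) = √(√3905 + 2565) = √(2565 + √3905)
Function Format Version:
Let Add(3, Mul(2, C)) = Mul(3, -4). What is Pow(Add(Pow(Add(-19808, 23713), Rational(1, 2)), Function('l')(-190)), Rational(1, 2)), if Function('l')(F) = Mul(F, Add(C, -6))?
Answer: Pow(Add(2565, Pow(3905, Rational(1, 2))), Rational(1, 2)) ≈ 51.259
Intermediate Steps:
C = Rational(-15, 2) (C = Add(Rational(-3, 2), Mul(Rational(1, 2), Mul(3, -4))) = Add(Rational(-3, 2), Mul(Rational(1, 2), -12)) = Add(Rational(-3, 2), -6) = Rational(-15, 2) ≈ -7.5000)
Function('l')(F) = Mul(Rational(-27, 2), F) (Function('l')(F) = Mul(F, Add(Rational(-15, 2), -6)) = Mul(F, Rational(-27, 2)) = Mul(Rational(-27, 2), F))
Pow(Add(Pow(Add(-19808, 23713), Rational(1, 2)), Function('l')(-190)), Rational(1, 2)) = Pow(Add(Pow(Add(-19808, 23713), Rational(1, 2)), Mul(Rational(-27, 2), -190)), Rational(1, 2)) = Pow(Add(Pow(3905, Rational(1, 2)), 2565), Rational(1, 2)) = Pow(Add(2565, Pow(3905, Rational(1, 2))), Rational(1, 2))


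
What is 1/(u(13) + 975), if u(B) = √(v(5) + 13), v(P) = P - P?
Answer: 75/73124 - √13/950612 ≈ 0.0010219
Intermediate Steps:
v(P) = 0
u(B) = √13 (u(B) = √(0 + 13) = √13)
1/(u(13) + 975) = 1/(√13 + 975) = 1/(975 + √13)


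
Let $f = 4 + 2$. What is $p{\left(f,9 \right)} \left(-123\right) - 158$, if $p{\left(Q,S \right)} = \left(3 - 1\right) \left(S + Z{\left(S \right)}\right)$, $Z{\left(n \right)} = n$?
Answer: $-4586$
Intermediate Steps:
$f = 6$
$p{\left(Q,S \right)} = 4 S$ ($p{\left(Q,S \right)} = \left(3 - 1\right) \left(S + S\right) = 2 \cdot 2 S = 4 S$)
$p{\left(f,9 \right)} \left(-123\right) - 158 = 4 \cdot 9 \left(-123\right) - 158 = 36 \left(-123\right) - 158 = -4428 - 158 = -4586$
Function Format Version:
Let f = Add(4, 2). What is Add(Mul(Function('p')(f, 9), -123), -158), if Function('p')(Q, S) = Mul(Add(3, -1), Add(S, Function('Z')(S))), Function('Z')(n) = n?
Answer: -4586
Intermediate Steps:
f = 6
Function('p')(Q, S) = Mul(4, S) (Function('p')(Q, S) = Mul(Add(3, -1), Add(S, S)) = Mul(2, Mul(2, S)) = Mul(4, S))
Add(Mul(Function('p')(f, 9), -123), -158) = Add(Mul(Mul(4, 9), -123), -158) = Add(Mul(36, -123), -158) = Add(-4428, -158) = -4586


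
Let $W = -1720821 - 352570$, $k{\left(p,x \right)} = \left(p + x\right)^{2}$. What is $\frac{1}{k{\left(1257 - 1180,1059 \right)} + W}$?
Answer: $- \frac{1}{782895} \approx -1.2773 \cdot 10^{-6}$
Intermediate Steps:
$W = -2073391$
$\frac{1}{k{\left(1257 - 1180,1059 \right)} + W} = \frac{1}{\left(\left(1257 - 1180\right) + 1059\right)^{2} - 2073391} = \frac{1}{\left(77 + 1059\right)^{2} - 2073391} = \frac{1}{1136^{2} - 2073391} = \frac{1}{1290496 - 2073391} = \frac{1}{-782895} = - \frac{1}{782895}$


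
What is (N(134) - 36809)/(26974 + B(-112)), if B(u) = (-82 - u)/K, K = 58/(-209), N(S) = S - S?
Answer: -1067461/779111 ≈ -1.3701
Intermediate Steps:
N(S) = 0
K = -58/209 (K = 58*(-1/209) = -58/209 ≈ -0.27751)
B(u) = 8569/29 + 209*u/58 (B(u) = (-82 - u)/(-58/209) = (-82 - u)*(-209/58) = 8569/29 + 209*u/58)
(N(134) - 36809)/(26974 + B(-112)) = (0 - 36809)/(26974 + (8569/29 + (209/58)*(-112))) = -36809/(26974 + (8569/29 - 11704/29)) = -36809/(26974 - 3135/29) = -36809/779111/29 = -36809*29/779111 = -1067461/779111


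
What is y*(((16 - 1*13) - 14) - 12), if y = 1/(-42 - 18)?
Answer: 23/60 ≈ 0.38333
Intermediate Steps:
y = -1/60 (y = 1/(-60) = -1/60 ≈ -0.016667)
y*(((16 - 1*13) - 14) - 12) = -(((16 - 1*13) - 14) - 12)/60 = -(((16 - 13) - 14) - 12)/60 = -((3 - 14) - 12)/60 = -(-11 - 12)/60 = -1/60*(-23) = 23/60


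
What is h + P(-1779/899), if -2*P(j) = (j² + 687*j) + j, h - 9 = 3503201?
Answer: 5663692818427/1616402 ≈ 3.5039e+6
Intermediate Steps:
h = 3503210 (h = 9 + 3503201 = 3503210)
P(j) = -344*j - j²/2 (P(j) = -((j² + 687*j) + j)/2 = -(j² + 688*j)/2 = -344*j - j²/2)
h + P(-1779/899) = 3503210 - (-1779/899)*(688 - 1779/899)/2 = 3503210 - (-1779*1/899)*(688 - 1779*1/899)/2 = 3503210 - ½*(-1779/899)*(688 - 1779/899) = 3503210 - ½*(-1779/899)*616733/899 = 3503210 + 1097168007/1616402 = 5663692818427/1616402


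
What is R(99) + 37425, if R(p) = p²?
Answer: 47226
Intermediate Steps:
R(99) + 37425 = 99² + 37425 = 9801 + 37425 = 47226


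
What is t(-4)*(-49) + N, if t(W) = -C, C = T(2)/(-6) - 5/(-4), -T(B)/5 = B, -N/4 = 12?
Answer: 1139/12 ≈ 94.917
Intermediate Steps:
N = -48 (N = -4*12 = -48)
T(B) = -5*B
C = 35/12 (C = -5*2/(-6) - 5/(-4) = -10*(-⅙) - 5*(-¼) = 5/3 + 5/4 = 35/12 ≈ 2.9167)
t(W) = -35/12 (t(W) = -1*35/12 = -35/12)
t(-4)*(-49) + N = -35/12*(-49) - 48 = 1715/12 - 48 = 1139/12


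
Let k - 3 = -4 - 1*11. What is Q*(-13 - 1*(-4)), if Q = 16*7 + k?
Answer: -900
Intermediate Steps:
k = -12 (k = 3 + (-4 - 1*11) = 3 + (-4 - 11) = 3 - 15 = -12)
Q = 100 (Q = 16*7 - 12 = 112 - 12 = 100)
Q*(-13 - 1*(-4)) = 100*(-13 - 1*(-4)) = 100*(-13 + 4) = 100*(-9) = -900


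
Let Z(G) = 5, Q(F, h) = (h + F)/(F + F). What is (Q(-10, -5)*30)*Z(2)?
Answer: 225/2 ≈ 112.50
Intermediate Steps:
Q(F, h) = (F + h)/(2*F) (Q(F, h) = (F + h)/((2*F)) = (F + h)*(1/(2*F)) = (F + h)/(2*F))
(Q(-10, -5)*30)*Z(2) = (((½)*(-10 - 5)/(-10))*30)*5 = (((½)*(-⅒)*(-15))*30)*5 = ((¾)*30)*5 = (45/2)*5 = 225/2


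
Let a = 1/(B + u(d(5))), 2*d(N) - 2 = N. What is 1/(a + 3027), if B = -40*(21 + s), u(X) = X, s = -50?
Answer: 2327/7043831 ≈ 0.00033036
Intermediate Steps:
d(N) = 1 + N/2
B = 1160 (B = -40*(21 - 50) = -40*(-29) = 1160)
a = 2/2327 (a = 1/(1160 + (1 + (½)*5)) = 1/(1160 + (1 + 5/2)) = 1/(1160 + 7/2) = 1/(2327/2) = 2/2327 ≈ 0.00085948)
1/(a + 3027) = 1/(2/2327 + 3027) = 1/(7043831/2327) = 2327/7043831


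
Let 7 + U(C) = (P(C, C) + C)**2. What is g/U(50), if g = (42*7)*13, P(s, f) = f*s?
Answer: 3822/6502493 ≈ 0.00058777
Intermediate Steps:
U(C) = -7 + (C + C**2)**2 (U(C) = -7 + (C*C + C)**2 = -7 + (C**2 + C)**2 = -7 + (C + C**2)**2)
g = 3822 (g = 294*13 = 3822)
g/U(50) = 3822/(-7 + 50**2*(1 + 50)**2) = 3822/(-7 + 2500*51**2) = 3822/(-7 + 2500*2601) = 3822/(-7 + 6502500) = 3822/6502493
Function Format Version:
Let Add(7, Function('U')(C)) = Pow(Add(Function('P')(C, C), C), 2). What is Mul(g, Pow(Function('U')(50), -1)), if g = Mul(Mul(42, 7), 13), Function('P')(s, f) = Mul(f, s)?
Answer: Rational(3822, 6502493) ≈ 0.00058777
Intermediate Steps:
Function('U')(C) = Add(-7, Pow(Add(C, Pow(C, 2)), 2)) (Function('U')(C) = Add(-7, Pow(Add(Mul(C, C), C), 2)) = Add(-7, Pow(Add(Pow(C, 2), C), 2)) = Add(-7, Pow(Add(C, Pow(C, 2)), 2)))
g = 3822 (g = Mul(294, 13) = 3822)
Mul(g, Pow(Function('U')(50), -1)) = Mul(3822, Pow(Add(-7, Mul(Pow(50, 2), Pow(Add(1, 50), 2))), -1)) = Mul(3822, Pow(Add(-7, Mul(2500, Pow(51, 2))), -1)) = Mul(3822, Pow(Add(-7, Mul(2500, 2601)), -1)) = Mul(3822, Pow(Add(-7, 6502500), -1)) = Mul(3822, Pow(6502493, -1)) = Mul(3822, Rational(1, 6502493)) = Rational(3822, 6502493)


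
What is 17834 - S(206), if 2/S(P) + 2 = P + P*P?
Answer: 380220879/21320 ≈ 17834.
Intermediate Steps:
S(P) = 2/(-2 + P + P**2) (S(P) = 2/(-2 + (P + P*P)) = 2/(-2 + (P + P**2)) = 2/(-2 + P + P**2))
17834 - S(206) = 17834 - 2/(-2 + 206 + 206**2) = 17834 - 2/(-2 + 206 + 42436) = 17834 - 2/42640 = 17834 - 1*1/21320 = 17834 - 1/21320 = 380220879/21320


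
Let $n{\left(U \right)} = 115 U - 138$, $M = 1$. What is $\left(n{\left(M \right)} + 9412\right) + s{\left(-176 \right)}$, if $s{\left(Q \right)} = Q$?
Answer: $9213$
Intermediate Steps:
$n{\left(U \right)} = -138 + 115 U$
$\left(n{\left(M \right)} + 9412\right) + s{\left(-176 \right)} = \left(\left(-138 + 115 \cdot 1\right) + 9412\right) - 176 = \left(\left(-138 + 115\right) + 9412\right) - 176 = \left(-23 + 9412\right) - 176 = 9389 - 176 = 9213$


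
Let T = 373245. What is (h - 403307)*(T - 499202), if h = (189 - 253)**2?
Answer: 50283419927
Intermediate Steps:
h = 4096 (h = (-64)**2 = 4096)
(h - 403307)*(T - 499202) = (4096 - 403307)*(373245 - 499202) = -399211*(-125957) = 50283419927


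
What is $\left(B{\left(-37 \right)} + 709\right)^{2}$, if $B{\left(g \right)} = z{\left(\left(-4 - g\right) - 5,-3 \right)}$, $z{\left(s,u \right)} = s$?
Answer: $543169$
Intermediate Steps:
$B{\left(g \right)} = -9 - g$ ($B{\left(g \right)} = \left(-4 - g\right) - 5 = -9 - g$)
$\left(B{\left(-37 \right)} + 709\right)^{2} = \left(\left(-9 - -37\right) + 709\right)^{2} = \left(\left(-9 + 37\right) + 709\right)^{2} = \left(28 + 709\right)^{2} = 737^{2} = 543169$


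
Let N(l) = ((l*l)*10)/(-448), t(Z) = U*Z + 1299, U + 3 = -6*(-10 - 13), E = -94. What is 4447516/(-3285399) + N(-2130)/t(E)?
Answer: 5264951912513/698580960168 ≈ 7.5366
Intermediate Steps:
U = 135 (U = -3 - 6*(-10 - 13) = -3 - 6*(-23) = -3 + 138 = 135)
t(Z) = 1299 + 135*Z (t(Z) = 135*Z + 1299 = 1299 + 135*Z)
N(l) = -5*l**2/224 (N(l) = (l**2*10)*(-1/448) = (10*l**2)*(-1/448) = -5*l**2/224)
4447516/(-3285399) + N(-2130)/t(E) = 4447516/(-3285399) + (-5/224*(-2130)**2)/(1299 + 135*(-94)) = 4447516*(-1/3285399) + (-5/224*4536900)/(1299 - 12690) = -4447516/3285399 - 5671125/56/(-11391) = -4447516/3285399 - 5671125/56*(-1/11391) = -4447516/3285399 + 1890375/212632 = 5264951912513/698580960168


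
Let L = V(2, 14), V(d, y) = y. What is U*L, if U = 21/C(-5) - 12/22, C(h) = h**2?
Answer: 1134/275 ≈ 4.1236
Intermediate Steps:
U = 81/275 (U = 21/((-5)**2) - 12/22 = 21/25 - 12*1/22 = 21*(1/25) - 6/11 = 21/25 - 6/11 = 81/275 ≈ 0.29455)
L = 14
U*L = (81/275)*14 = 1134/275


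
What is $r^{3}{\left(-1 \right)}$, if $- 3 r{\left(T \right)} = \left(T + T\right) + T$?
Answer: $1$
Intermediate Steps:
$r{\left(T \right)} = - T$ ($r{\left(T \right)} = - \frac{\left(T + T\right) + T}{3} = - \frac{2 T + T}{3} = - \frac{3 T}{3} = - T$)
$r^{3}{\left(-1 \right)} = \left(\left(-1\right) \left(-1\right)\right)^{3} = 1^{3} = 1$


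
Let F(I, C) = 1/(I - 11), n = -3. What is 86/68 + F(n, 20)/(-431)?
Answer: 64874/51289 ≈ 1.2649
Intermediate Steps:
F(I, C) = 1/(-11 + I)
86/68 + F(n, 20)/(-431) = 86/68 + 1/(-11 - 3*(-431)) = 86*(1/68) - 1/431/(-14) = 43/34 - 1/14*(-1/431) = 43/34 + 1/6034 = 64874/51289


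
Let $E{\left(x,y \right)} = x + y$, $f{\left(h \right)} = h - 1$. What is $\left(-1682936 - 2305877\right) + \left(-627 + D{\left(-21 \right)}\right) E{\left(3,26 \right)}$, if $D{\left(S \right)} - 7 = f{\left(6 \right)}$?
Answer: $-4006648$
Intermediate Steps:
$f{\left(h \right)} = -1 + h$
$D{\left(S \right)} = 12$ ($D{\left(S \right)} = 7 + \left(-1 + 6\right) = 7 + 5 = 12$)
$\left(-1682936 - 2305877\right) + \left(-627 + D{\left(-21 \right)}\right) E{\left(3,26 \right)} = \left(-1682936 - 2305877\right) + \left(-627 + 12\right) \left(3 + 26\right) = -3988813 - 17835 = -4006648$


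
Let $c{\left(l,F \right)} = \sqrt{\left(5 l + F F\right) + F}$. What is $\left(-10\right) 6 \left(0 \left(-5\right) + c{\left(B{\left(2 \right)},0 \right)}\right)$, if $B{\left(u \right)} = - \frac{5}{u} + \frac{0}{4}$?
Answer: $- 150 i \sqrt{2} \approx - 212.13 i$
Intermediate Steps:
$B{\left(u \right)} = - \frac{5}{u}$ ($B{\left(u \right)} = - \frac{5}{u} + 0 \cdot \frac{1}{4} = - \frac{5}{u} + 0 = - \frac{5}{u}$)
$c{\left(l,F \right)} = \sqrt{F + F^{2} + 5 l}$ ($c{\left(l,F \right)} = \sqrt{\left(5 l + F^{2}\right) + F} = \sqrt{\left(F^{2} + 5 l\right) + F} = \sqrt{F + F^{2} + 5 l}$)
$\left(-10\right) 6 \left(0 \left(-5\right) + c{\left(B{\left(2 \right)},0 \right)}\right) = \left(-10\right) 6 \left(0 \left(-5\right) + \sqrt{0 + 0^{2} + 5 \left(- \frac{5}{2}\right)}\right) = - 60 \left(0 + \sqrt{0 + 0 + 5 \left(\left(-5\right) \frac{1}{2}\right)}\right) = - 60 \left(0 + \sqrt{0 + 0 + 5 \left(- \frac{5}{2}\right)}\right) = - 60 \left(0 + \sqrt{0 + 0 - \frac{25}{2}}\right) = - 60 \left(0 + \sqrt{- \frac{25}{2}}\right) = - 60 \left(0 + \frac{5 i \sqrt{2}}{2}\right) = - 60 \frac{5 i \sqrt{2}}{2} = - 150 i \sqrt{2}$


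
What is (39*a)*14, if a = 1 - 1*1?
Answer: 0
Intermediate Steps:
a = 0 (a = 1 - 1 = 0)
(39*a)*14 = (39*0)*14 = 0*14 = 0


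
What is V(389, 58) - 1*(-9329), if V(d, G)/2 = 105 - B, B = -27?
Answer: 9593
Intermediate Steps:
V(d, G) = 264 (V(d, G) = 2*(105 - 1*(-27)) = 2*(105 + 27) = 2*132 = 264)
V(389, 58) - 1*(-9329) = 264 - 1*(-9329) = 264 + 9329 = 9593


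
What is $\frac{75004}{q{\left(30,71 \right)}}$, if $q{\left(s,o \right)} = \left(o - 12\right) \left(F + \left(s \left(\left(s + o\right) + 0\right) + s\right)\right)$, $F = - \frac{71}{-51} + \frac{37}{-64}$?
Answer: $\frac{244813056}{589439323} \approx 0.41533$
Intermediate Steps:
$F = \frac{2657}{3264}$ ($F = \left(-71\right) \left(- \frac{1}{51}\right) + 37 \left(- \frac{1}{64}\right) = \frac{71}{51} - \frac{37}{64} = \frac{2657}{3264} \approx 0.81403$)
$q{\left(s,o \right)} = \left(-12 + o\right) \left(\frac{2657}{3264} + s + s \left(o + s\right)\right)$ ($q{\left(s,o \right)} = \left(o - 12\right) \left(\frac{2657}{3264} + \left(s \left(\left(s + o\right) + 0\right) + s\right)\right) = \left(-12 + o\right) \left(\frac{2657}{3264} + \left(s \left(\left(o + s\right) + 0\right) + s\right)\right) = \left(-12 + o\right) \left(\frac{2657}{3264} + \left(s \left(o + s\right) + s\right)\right) = \left(-12 + o\right) \left(\frac{2657}{3264} + \left(s + s \left(o + s\right)\right)\right) = \left(-12 + o\right) \left(\frac{2657}{3264} + s + s \left(o + s\right)\right)$)
$\frac{75004}{q{\left(30,71 \right)}} = \frac{75004}{- \frac{2657}{272} - 360 - 12 \cdot 30^{2} + \frac{2657}{3264} \cdot 71 + 71 \cdot 30^{2} + 30 \cdot 71^{2} - 781 \cdot 30} = \frac{75004}{- \frac{2657}{272} - 360 - 10800 + \frac{188647}{3264} + 71 \cdot 900 + 30 \cdot 5041 - 23430} = \frac{75004}{- \frac{2657}{272} - 360 - 10800 + \frac{188647}{3264} + 63900 + 151230 - 23430} = \frac{75004}{\frac{589439323}{3264}} = 75004 \cdot \frac{3264}{589439323} = \frac{244813056}{589439323}$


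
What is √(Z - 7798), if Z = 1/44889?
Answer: I*√15713144014269/44889 ≈ 88.306*I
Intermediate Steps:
Z = 1/44889 ≈ 2.2277e-5
√(Z - 7798) = √(1/44889 - 7798) = √(-350044421/44889) = I*√15713144014269/44889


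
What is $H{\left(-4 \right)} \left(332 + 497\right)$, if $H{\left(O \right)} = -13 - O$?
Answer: $-7461$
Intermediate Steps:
$H{\left(-4 \right)} \left(332 + 497\right) = \left(-13 - -4\right) \left(332 + 497\right) = \left(-13 + 4\right) 829 = \left(-9\right) 829 = -7461$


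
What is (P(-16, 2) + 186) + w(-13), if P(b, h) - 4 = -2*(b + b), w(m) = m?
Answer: 241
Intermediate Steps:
P(b, h) = 4 - 4*b (P(b, h) = 4 - 2*(b + b) = 4 - 4*b)
(P(-16, 2) + 186) + w(-13) = ((4 - 4*(-16)) + 186) - 13 = ((4 + 64) + 186) - 13 = (68 + 186) - 13 = 254 - 13 = 241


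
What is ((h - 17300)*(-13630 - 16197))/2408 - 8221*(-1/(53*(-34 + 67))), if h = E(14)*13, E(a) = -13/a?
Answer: 1806291898777/8423184 ≈ 2.1444e+5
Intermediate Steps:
h = -169/14 (h = -13/14*13 = -169/14 ≈ -12.071)
((h - 17300)*(-13630 - 16197))/2408 - 8221*(-1/(53*(-34 + 67))) = ((-169/14 - 17300)*(-13630 - 16197))/2408 - 8221*(-1/(53*(-34 + 67))) = -242369/14*(-29827)*(1/2408) - 8221/((-53*33)) = (1032734309/2)*(1/2408) - 8221/(-1749) = 1032734309/4816 - 8221*(-1/1749) = 1032734309/4816 + 8221/1749 = 1806291898777/8423184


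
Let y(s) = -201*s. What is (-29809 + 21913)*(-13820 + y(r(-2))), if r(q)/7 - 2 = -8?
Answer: 42464688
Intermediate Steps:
r(q) = -42 (r(q) = 14 + 7*(-8) = 14 - 56 = -42)
(-29809 + 21913)*(-13820 + y(r(-2))) = (-29809 + 21913)*(-13820 - 201*(-42)) = -7896*(-13820 + 8442) = -7896*(-5378) = 42464688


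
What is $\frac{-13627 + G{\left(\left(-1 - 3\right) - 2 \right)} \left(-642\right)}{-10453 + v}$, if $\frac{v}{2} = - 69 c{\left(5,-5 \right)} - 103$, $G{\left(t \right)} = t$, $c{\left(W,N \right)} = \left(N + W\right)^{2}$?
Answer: $\frac{575}{627} \approx 0.91707$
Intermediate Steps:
$v = -206$ ($v = 2 \left(- 69 \left(-5 + 5\right)^{2} - 103\right) = 2 \left(- 69 \cdot 0^{2} - 103\right) = 2 \left(\left(-69\right) 0 - 103\right) = 2 \left(0 - 103\right) = 2 \left(-103\right) = -206$)
$\frac{-13627 + G{\left(\left(-1 - 3\right) - 2 \right)} \left(-642\right)}{-10453 + v} = \frac{-13627 + \left(\left(-1 - 3\right) - 2\right) \left(-642\right)}{-10453 - 206} = \frac{-13627 + \left(-4 - 2\right) \left(-642\right)}{-10659} = \left(-13627 - -3852\right) \left(- \frac{1}{10659}\right) = \left(-13627 + 3852\right) \left(- \frac{1}{10659}\right) = \left(-9775\right) \left(- \frac{1}{10659}\right) = \frac{575}{627}$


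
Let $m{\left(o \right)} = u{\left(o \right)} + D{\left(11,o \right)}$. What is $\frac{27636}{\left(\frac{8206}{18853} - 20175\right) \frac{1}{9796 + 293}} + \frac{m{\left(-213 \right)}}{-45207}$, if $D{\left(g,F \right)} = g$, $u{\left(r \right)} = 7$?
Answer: $- \frac{3771976029947002}{272929059941} \approx -13820.0$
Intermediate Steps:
$m{\left(o \right)} = 18$ ($m{\left(o \right)} = 7 + 11 = 18$)
$\frac{27636}{\left(\frac{8206}{18853} - 20175\right) \frac{1}{9796 + 293}} + \frac{m{\left(-213 \right)}}{-45207} = \frac{27636}{\left(\frac{8206}{18853} - 20175\right) \frac{1}{9796 + 293}} + \frac{18}{-45207} = \frac{27636}{\left(8206 \cdot \frac{1}{18853} - 20175\right) \frac{1}{10089}} + 18 \left(- \frac{1}{45207}\right) = \frac{27636}{\left(\frac{8206}{18853} - 20175\right) \frac{1}{10089}} - \frac{2}{5023} = \frac{27636}{\left(- \frac{380351069}{18853}\right) \frac{1}{10089}} - \frac{2}{5023} = \frac{27636}{- \frac{380351069}{190207917}} - \frac{2}{5023} = 27636 \left(- \frac{190207917}{380351069}\right) - \frac{2}{5023} = - \frac{750940856316}{54335867} - \frac{2}{5023} = - \frac{3771976029947002}{272929059941}$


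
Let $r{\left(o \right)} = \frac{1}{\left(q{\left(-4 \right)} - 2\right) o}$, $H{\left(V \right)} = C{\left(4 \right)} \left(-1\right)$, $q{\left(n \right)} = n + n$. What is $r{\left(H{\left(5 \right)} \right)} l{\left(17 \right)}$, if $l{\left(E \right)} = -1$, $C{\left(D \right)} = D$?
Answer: $- \frac{1}{40} \approx -0.025$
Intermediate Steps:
$q{\left(n \right)} = 2 n$
$H{\left(V \right)} = -4$ ($H{\left(V \right)} = 4 \left(-1\right) = -4$)
$r{\left(o \right)} = - \frac{1}{10 o}$ ($r{\left(o \right)} = \frac{1}{\left(2 \left(-4\right) - 2\right) o} = \frac{1}{\left(-8 - 2\right) o} = \frac{1}{\left(-10\right) o} = - \frac{1}{10 o}$)
$r{\left(H{\left(5 \right)} \right)} l{\left(17 \right)} = - \frac{1}{10 \left(-4\right)} \left(-1\right) = \left(- \frac{1}{10}\right) \left(- \frac{1}{4}\right) \left(-1\right) = \frac{1}{40} \left(-1\right) = - \frac{1}{40}$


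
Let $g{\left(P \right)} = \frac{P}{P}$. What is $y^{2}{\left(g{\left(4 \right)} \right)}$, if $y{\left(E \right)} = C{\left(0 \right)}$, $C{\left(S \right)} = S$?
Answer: $0$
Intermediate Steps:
$g{\left(P \right)} = 1$
$y{\left(E \right)} = 0$
$y^{2}{\left(g{\left(4 \right)} \right)} = 0^{2} = 0$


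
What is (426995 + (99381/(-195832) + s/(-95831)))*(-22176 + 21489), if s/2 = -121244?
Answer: -5505176704609802715/18766776392 ≈ -2.9335e+8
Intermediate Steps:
s = -242488 (s = 2*(-121244) = -242488)
(426995 + (99381/(-195832) + s/(-95831)))*(-22176 + 21489) = (426995 + (99381/(-195832) - 242488/(-95831)))*(-22176 + 21489) = (426995 + (99381*(-1/195832) - 242488*(-1/95831)))*(-687) = (426995 + (-99381/195832 + 242488/95831))*(-687) = (426995 + 37963129405/18766776392)*(-687) = (8013357648631445/18766776392)*(-687) = -5505176704609802715/18766776392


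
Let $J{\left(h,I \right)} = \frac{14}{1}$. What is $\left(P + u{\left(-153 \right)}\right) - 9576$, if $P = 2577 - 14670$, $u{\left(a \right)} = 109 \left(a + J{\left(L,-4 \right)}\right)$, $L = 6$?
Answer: $-36820$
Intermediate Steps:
$J{\left(h,I \right)} = 14$ ($J{\left(h,I \right)} = 14 \cdot 1 = 14$)
$u{\left(a \right)} = 1526 + 109 a$ ($u{\left(a \right)} = 109 \left(a + 14\right) = 109 \left(14 + a\right) = 1526 + 109 a$)
$P = -12093$
$\left(P + u{\left(-153 \right)}\right) - 9576 = \left(-12093 + \left(1526 + 109 \left(-153\right)\right)\right) - 9576 = \left(-12093 + \left(1526 - 16677\right)\right) - 9576 = \left(-12093 - 15151\right) - 9576 = -27244 - 9576 = -36820$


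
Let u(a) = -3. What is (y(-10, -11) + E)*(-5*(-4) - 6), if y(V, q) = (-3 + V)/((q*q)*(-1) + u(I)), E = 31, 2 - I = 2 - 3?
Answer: 26999/62 ≈ 435.47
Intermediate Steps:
I = 3 (I = 2 - (2 - 3) = 2 - 1*(-1) = 2 + 1 = 3)
y(V, q) = (-3 + V)/(-3 - q**2) (y(V, q) = (-3 + V)/((q*q)*(-1) - 3) = (-3 + V)/(q**2*(-1) - 3) = (-3 + V)/(-q**2 - 3) = (-3 + V)/(-3 - q**2))
(y(-10, -11) + E)*(-5*(-4) - 6) = ((3 - 1*(-10))/(3 + (-11)**2) + 31)*(-5*(-4) - 6) = ((3 + 10)/(3 + 121) + 31)*(20 - 6) = (13/124 + 31)*14 = (3857/124)*14 = 26999/62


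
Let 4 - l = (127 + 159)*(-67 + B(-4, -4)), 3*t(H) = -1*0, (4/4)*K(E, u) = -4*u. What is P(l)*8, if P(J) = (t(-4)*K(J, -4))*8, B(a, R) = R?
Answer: 0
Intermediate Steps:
K(E, u) = -4*u
t(H) = 0 (t(H) = (-1*0)/3 = (⅓)*0 = 0)
l = 20310 (l = 4 - (127 + 159)*(-67 - 4) = 4 - 286*(-71) = 4 - 1*(-20306) = 4 + 20306 = 20310)
P(J) = 0 (P(J) = (0*(-4*(-4)))*8 = (0*16)*8 = 0*8 = 0)
P(l)*8 = 0*8 = 0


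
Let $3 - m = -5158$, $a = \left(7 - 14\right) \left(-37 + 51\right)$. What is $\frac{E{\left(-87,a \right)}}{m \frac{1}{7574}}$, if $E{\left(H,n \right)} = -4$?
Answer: $- \frac{30296}{5161} \approx -5.8702$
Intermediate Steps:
$a = -98$ ($a = \left(-7\right) 14 = -98$)
$m = 5161$ ($m = 3 - -5158 = 3 + 5158 = 5161$)
$\frac{E{\left(-87,a \right)}}{m \frac{1}{7574}} = - \frac{4}{5161 \cdot \frac{1}{7574}} = - \frac{4}{\frac{5161}{7574}} = \left(-4\right) \frac{7574}{5161} = - \frac{30296}{5161}$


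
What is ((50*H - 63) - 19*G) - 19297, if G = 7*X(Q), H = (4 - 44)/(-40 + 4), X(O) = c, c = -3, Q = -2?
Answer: -170149/9 ≈ -18905.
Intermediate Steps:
X(O) = -3
H = 10/9 (H = -40/(-36) = -40*(-1/36) = 10/9 ≈ 1.1111)
G = -21 (G = 7*(-3) = -21)
((50*H - 63) - 19*G) - 19297 = ((50*(10/9) - 63) - 19*(-21)) - 19297 = ((500/9 - 63) + 399) - 19297 = (-67/9 + 399) - 19297 = 3524/9 - 19297 = -170149/9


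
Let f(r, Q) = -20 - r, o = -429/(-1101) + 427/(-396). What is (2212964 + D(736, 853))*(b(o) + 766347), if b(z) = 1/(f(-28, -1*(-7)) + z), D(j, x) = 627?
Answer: 1802530048574075487/1062575 ≈ 1.6964e+12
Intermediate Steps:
o = -100081/145332 (o = -429*(-1/1101) + 427*(-1/396) = 143/367 - 427/396 = -100081/145332 ≈ -0.68864)
b(z) = 1/(8 + z) (b(z) = 1/((-20 - 1*(-28)) + z) = 1/((-20 + 28) + z) = 1/(8 + z))
(2212964 + D(736, 853))*(b(o) + 766347) = (2212964 + 627)*(1/(8 - 100081/145332) + 766347) = 2213591*(1/(1062575/145332) + 766347) = 2213591*(145332/1062575 + 766347) = 2213591*(814301308857/1062575) = 1802530048574075487/1062575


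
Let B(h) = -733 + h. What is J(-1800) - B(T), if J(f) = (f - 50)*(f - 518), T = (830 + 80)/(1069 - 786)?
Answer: 1213795429/283 ≈ 4.2890e+6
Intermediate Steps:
T = 910/283 ≈ 3.2155
J(f) = (-518 + f)*(-50 + f) (J(f) = (-50 + f)*(-518 + f) = (-518 + f)*(-50 + f))
J(-1800) - B(T) = (25900 + (-1800)² - 568*(-1800)) - (-733 + 910/283) = (25900 + 3240000 + 1022400) - 1*(-206529/283) = 4288300 + 206529/283 = 1213795429/283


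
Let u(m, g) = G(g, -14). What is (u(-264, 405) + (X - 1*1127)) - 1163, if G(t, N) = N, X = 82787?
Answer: 80483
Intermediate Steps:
u(m, g) = -14
(u(-264, 405) + (X - 1*1127)) - 1163 = (-14 + (82787 - 1*1127)) - 1163 = (-14 + (82787 - 1127)) - 1163 = (-14 + 81660) - 1163 = 81646 - 1163 = 80483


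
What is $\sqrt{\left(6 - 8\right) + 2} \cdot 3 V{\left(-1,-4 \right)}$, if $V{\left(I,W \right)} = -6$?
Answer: $0$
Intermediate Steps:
$\sqrt{\left(6 - 8\right) + 2} \cdot 3 V{\left(-1,-4 \right)} = \sqrt{\left(6 - 8\right) + 2} \cdot 3 \left(-6\right) = \sqrt{-2 + 2} \cdot 3 \left(-6\right) = \sqrt{0} \cdot 3 \left(-6\right) = 0 \cdot 3 \left(-6\right) = 0 \left(-6\right) = 0$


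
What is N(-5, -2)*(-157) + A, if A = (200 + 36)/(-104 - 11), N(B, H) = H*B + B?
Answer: -90511/115 ≈ -787.05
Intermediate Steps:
N(B, H) = B + B*H (N(B, H) = B*H + B = B + B*H)
A = -236/115 (A = 236/(-115) = 236*(-1/115) = -236/115 ≈ -2.0522)
N(-5, -2)*(-157) + A = -5*(1 - 2)*(-157) - 236/115 = -5*(-1)*(-157) - 236/115 = 5*(-157) - 236/115 = -785 - 236/115 = -90511/115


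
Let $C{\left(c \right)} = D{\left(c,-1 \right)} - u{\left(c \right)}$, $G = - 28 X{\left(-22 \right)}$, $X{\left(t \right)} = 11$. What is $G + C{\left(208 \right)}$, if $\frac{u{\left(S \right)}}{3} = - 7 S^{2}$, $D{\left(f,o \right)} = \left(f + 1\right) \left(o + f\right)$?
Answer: $951499$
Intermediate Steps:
$D{\left(f,o \right)} = \left(1 + f\right) \left(f + o\right)$
$G = -308$ ($G = \left(-28\right) 11 = -308$)
$u{\left(S \right)} = - 21 S^{2}$ ($u{\left(S \right)} = 3 \left(- 7 S^{2}\right) = - 21 S^{2}$)
$C{\left(c \right)} = -1 + 22 c^{2}$ ($C{\left(c \right)} = \left(c - 1 + c^{2} + c \left(-1\right)\right) - - 21 c^{2} = \left(c - 1 + c^{2} - c\right) + 21 c^{2} = \left(-1 + c^{2}\right) + 21 c^{2} = -1 + 22 c^{2}$)
$G + C{\left(208 \right)} = -308 - \left(1 - 22 \cdot 208^{2}\right) = -308 + \left(-1 + 22 \cdot 43264\right) = -308 + \left(-1 + 951808\right) = -308 + 951807 = 951499$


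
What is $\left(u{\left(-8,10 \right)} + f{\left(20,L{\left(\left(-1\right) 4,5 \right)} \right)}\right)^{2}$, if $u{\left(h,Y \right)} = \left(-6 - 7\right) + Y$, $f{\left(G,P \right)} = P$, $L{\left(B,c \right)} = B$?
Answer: $49$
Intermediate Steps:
$u{\left(h,Y \right)} = -13 + Y$
$\left(u{\left(-8,10 \right)} + f{\left(20,L{\left(\left(-1\right) 4,5 \right)} \right)}\right)^{2} = \left(\left(-13 + 10\right) - 4\right)^{2} = \left(-3 - 4\right)^{2} = \left(-7\right)^{2} = 49$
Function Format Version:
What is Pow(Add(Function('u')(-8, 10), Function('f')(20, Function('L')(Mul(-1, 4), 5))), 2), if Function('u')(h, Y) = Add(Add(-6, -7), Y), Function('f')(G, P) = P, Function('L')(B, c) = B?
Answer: 49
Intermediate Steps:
Function('u')(h, Y) = Add(-13, Y)
Pow(Add(Function('u')(-8, 10), Function('f')(20, Function('L')(Mul(-1, 4), 5))), 2) = Pow(Add(Add(-13, 10), Mul(-1, 4)), 2) = Pow(Add(-3, -4), 2) = Pow(-7, 2) = 49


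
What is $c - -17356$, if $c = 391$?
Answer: $17747$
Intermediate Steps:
$c - -17356 = 391 - -17356 = 391 + \left(-5686 + 23042\right) = 391 + 17356 = 17747$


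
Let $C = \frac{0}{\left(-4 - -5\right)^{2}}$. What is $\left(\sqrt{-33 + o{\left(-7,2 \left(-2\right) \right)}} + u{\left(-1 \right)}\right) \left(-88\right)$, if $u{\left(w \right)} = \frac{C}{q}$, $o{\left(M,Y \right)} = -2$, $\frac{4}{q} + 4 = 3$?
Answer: $- 88 i \sqrt{35} \approx - 520.62 i$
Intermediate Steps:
$q = -4$ ($q = \frac{4}{-4 + 3} = \frac{4}{-1} = 4 \left(-1\right) = -4$)
$C = 0$ ($C = \frac{0}{\left(-4 + 5\right)^{2}} = \frac{0}{1^{2}} = \frac{0}{1} = 0 \cdot 1 = 0$)
$u{\left(w \right)} = 0$ ($u{\left(w \right)} = \frac{0}{-4} = 0 \left(- \frac{1}{4}\right) = 0$)
$\left(\sqrt{-33 + o{\left(-7,2 \left(-2\right) \right)}} + u{\left(-1 \right)}\right) \left(-88\right) = \left(\sqrt{-33 - 2} + 0\right) \left(-88\right) = \left(\sqrt{-35} + 0\right) \left(-88\right) = \left(i \sqrt{35} + 0\right) \left(-88\right) = i \sqrt{35} \left(-88\right) = - 88 i \sqrt{35}$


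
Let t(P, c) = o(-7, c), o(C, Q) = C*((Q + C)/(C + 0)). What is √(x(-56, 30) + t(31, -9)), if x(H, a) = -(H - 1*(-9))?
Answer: √31 ≈ 5.5678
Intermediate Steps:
o(C, Q) = C + Q (o(C, Q) = C*((C + Q)/C) = C + Q)
x(H, a) = -9 - H (x(H, a) = -(H + 9) = -(9 + H) = -9 - H)
t(P, c) = -7 + c
√(x(-56, 30) + t(31, -9)) = √((-9 - 1*(-56)) + (-7 - 9)) = √((-9 + 56) - 16) = √(47 - 16) = √31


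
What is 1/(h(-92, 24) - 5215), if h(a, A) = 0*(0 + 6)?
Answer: -1/5215 ≈ -0.00019175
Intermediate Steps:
h(a, A) = 0 (h(a, A) = 0*6 = 0)
1/(h(-92, 24) - 5215) = 1/(0 - 5215) = 1/(-5215) = -1/5215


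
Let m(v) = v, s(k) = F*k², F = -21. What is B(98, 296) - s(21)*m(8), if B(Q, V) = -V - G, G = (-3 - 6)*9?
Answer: 73873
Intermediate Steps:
s(k) = -21*k²
G = -81 (G = -9*9 = -81)
B(Q, V) = 81 - V (B(Q, V) = -V - 1*(-81) = -V + 81 = 81 - V)
B(98, 296) - s(21)*m(8) = (81 - 1*296) - (-21*21²)*8 = (81 - 296) - (-21*441)*8 = -215 - (-9261)*8 = -215 - 1*(-74088) = -215 + 74088 = 73873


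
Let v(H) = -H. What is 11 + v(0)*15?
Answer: 11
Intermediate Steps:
11 + v(0)*15 = 11 - 1*0*15 = 11 + 0*15 = 11 + 0 = 11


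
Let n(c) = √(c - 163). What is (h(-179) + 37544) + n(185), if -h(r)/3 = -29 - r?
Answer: 37094 + √22 ≈ 37099.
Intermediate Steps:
h(r) = 87 + 3*r (h(r) = -3*(-29 - r) = 87 + 3*r)
n(c) = √(-163 + c)
(h(-179) + 37544) + n(185) = ((87 + 3*(-179)) + 37544) + √(-163 + 185) = ((87 - 537) + 37544) + √22 = (-450 + 37544) + √22 = 37094 + √22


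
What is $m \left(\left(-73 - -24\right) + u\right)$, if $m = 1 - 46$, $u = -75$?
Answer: $5580$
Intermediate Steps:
$m = -45$
$m \left(\left(-73 - -24\right) + u\right) = - 45 \left(\left(-73 - -24\right) - 75\right) = - 45 \left(\left(-73 + 24\right) - 75\right) = - 45 \left(-49 - 75\right) = \left(-45\right) \left(-124\right) = 5580$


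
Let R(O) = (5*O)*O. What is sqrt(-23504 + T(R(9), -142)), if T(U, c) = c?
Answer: I*sqrt(23646) ≈ 153.77*I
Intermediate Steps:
R(O) = 5*O**2
sqrt(-23504 + T(R(9), -142)) = sqrt(-23504 - 142) = sqrt(-23646) = I*sqrt(23646)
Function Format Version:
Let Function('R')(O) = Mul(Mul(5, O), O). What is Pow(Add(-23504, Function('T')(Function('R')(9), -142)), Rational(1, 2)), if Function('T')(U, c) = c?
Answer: Mul(I, Pow(23646, Rational(1, 2))) ≈ Mul(153.77, I)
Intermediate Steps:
Function('R')(O) = Mul(5, Pow(O, 2))
Pow(Add(-23504, Function('T')(Function('R')(9), -142)), Rational(1, 2)) = Pow(Add(-23504, -142), Rational(1, 2)) = Pow(-23646, Rational(1, 2)) = Mul(I, Pow(23646, Rational(1, 2)))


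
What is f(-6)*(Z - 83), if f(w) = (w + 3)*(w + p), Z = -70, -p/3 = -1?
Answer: -1377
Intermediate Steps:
p = 3 (p = -3*(-1) = 3)
f(w) = (3 + w)**2 (f(w) = (w + 3)*(w + 3) = (3 + w)*(3 + w) = (3 + w)**2)
f(-6)*(Z - 83) = (9 + (-6)**2 + 6*(-6))*(-70 - 83) = (9 + 36 - 36)*(-153) = 9*(-153) = -1377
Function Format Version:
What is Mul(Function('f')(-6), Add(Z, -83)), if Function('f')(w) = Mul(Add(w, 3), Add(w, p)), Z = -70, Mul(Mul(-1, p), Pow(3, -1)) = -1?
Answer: -1377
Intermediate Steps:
p = 3 (p = Mul(-3, -1) = 3)
Function('f')(w) = Pow(Add(3, w), 2) (Function('f')(w) = Mul(Add(w, 3), Add(w, 3)) = Mul(Add(3, w), Add(3, w)) = Pow(Add(3, w), 2))
Mul(Function('f')(-6), Add(Z, -83)) = Mul(Add(9, Pow(-6, 2), Mul(6, -6)), Add(-70, -83)) = Mul(Add(9, 36, -36), -153) = Mul(9, -153) = -1377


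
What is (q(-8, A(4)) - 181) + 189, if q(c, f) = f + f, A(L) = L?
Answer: 16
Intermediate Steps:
q(c, f) = 2*f
(q(-8, A(4)) - 181) + 189 = (2*4 - 181) + 189 = (8 - 181) + 189 = -173 + 189 = 16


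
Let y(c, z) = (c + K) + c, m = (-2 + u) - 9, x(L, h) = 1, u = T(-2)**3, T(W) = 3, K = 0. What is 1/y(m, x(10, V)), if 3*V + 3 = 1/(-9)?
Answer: 1/32 ≈ 0.031250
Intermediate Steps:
u = 27 (u = 3**3 = 27)
V = -28/27 (V = -1 + (1/3)/(-9) = -1 + (1/3)*(-1/9) = -1 - 1/27 = -28/27 ≈ -1.0370)
m = 16 (m = (-2 + 27) - 9 = 25 - 9 = 16)
y(c, z) = 2*c (y(c, z) = (c + 0) + c = c + c = 2*c)
1/y(m, x(10, V)) = 1/(2*16) = 1/32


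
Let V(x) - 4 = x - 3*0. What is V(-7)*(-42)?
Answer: 126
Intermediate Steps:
V(x) = 4 + x (V(x) = 4 + (x - 3*0) = 4 + (x + 0) = 4 + x)
V(-7)*(-42) = (4 - 7)*(-42) = -3*(-42) = 126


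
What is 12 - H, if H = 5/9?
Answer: 103/9 ≈ 11.444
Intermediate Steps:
H = 5/9 (H = 5*(⅑) = 5/9 ≈ 0.55556)
12 - H = 12 - 1*5/9 = 12 - 5/9 = 103/9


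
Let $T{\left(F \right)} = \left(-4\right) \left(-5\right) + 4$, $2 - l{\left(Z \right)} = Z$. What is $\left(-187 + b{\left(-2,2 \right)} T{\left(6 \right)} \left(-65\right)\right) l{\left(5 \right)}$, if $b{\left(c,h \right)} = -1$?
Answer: $-4119$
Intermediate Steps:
$l{\left(Z \right)} = 2 - Z$
$T{\left(F \right)} = 24$ ($T{\left(F \right)} = 20 + 4 = 24$)
$\left(-187 + b{\left(-2,2 \right)} T{\left(6 \right)} \left(-65\right)\right) l{\left(5 \right)} = \left(-187 + \left(-1\right) 24 \left(-65\right)\right) \left(2 - 5\right) = \left(-187 - -1560\right) \left(2 - 5\right) = \left(-187 + 1560\right) \left(-3\right) = 1373 \left(-3\right) = -4119$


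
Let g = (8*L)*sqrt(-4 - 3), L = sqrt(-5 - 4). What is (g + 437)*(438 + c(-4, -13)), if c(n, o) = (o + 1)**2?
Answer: 254334 - 13968*sqrt(7) ≈ 2.1738e+5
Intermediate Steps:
L = 3*I (L = sqrt(-9) = 3*I ≈ 3.0*I)
g = -24*sqrt(7) (g = (8*(3*I))*sqrt(-4 - 3) = (24*I)*sqrt(-7) = (24*I)*(I*sqrt(7)) = -24*sqrt(7) ≈ -63.498)
c(n, o) = (1 + o)**2
(g + 437)*(438 + c(-4, -13)) = (-24*sqrt(7) + 437)*(438 + (1 - 13)**2) = (437 - 24*sqrt(7))*(438 + (-12)**2) = (437 - 24*sqrt(7))*(438 + 144) = (437 - 24*sqrt(7))*582 = 254334 - 13968*sqrt(7)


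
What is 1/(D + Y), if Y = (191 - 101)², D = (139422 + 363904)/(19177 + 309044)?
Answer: 328221/2659093426 ≈ 0.00012343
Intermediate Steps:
D = 503326/328221 ≈ 1.5335
Y = 8100 (Y = 90² = 8100)
1/(D + Y) = 1/(503326/328221 + 8100) = 1/(2659093426/328221) = 328221/2659093426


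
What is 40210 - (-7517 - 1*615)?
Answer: 48342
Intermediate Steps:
40210 - (-7517 - 1*615) = 40210 - (-7517 - 615) = 40210 - 1*(-8132) = 40210 + 8132 = 48342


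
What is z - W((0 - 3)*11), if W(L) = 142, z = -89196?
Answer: -89338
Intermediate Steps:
z - W((0 - 3)*11) = -89196 - 1*142 = -89196 - 142 = -89338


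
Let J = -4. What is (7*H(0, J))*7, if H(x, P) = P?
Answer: -196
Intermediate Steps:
(7*H(0, J))*7 = (7*(-4))*7 = -28*7 = -196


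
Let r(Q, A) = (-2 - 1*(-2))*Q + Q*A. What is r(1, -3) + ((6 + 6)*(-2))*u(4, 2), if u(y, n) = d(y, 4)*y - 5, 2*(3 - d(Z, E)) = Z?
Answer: 21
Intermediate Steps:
d(Z, E) = 3 - Z/2
r(Q, A) = A*Q (r(Q, A) = (-2 + 2)*Q + A*Q = 0*Q + A*Q = 0 + A*Q = A*Q)
u(y, n) = -5 + y*(3 - y/2) (u(y, n) = (3 - y/2)*y - 5 = y*(3 - y/2) - 5 = -5 + y*(3 - y/2))
r(1, -3) + ((6 + 6)*(-2))*u(4, 2) = -3*1 + ((6 + 6)*(-2))*(-5 - ½*4*(-6 + 4)) = -3 + (12*(-2))*(-5 - ½*4*(-2)) = -3 - 24*(-5 + 4) = -3 - 24*(-1) = -3 + 24 = 21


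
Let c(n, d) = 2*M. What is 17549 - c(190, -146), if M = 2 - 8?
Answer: 17561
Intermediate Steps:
M = -6
c(n, d) = -12 (c(n, d) = 2*(-6) = -12)
17549 - c(190, -146) = 17549 - 1*(-12) = 17549 + 12 = 17561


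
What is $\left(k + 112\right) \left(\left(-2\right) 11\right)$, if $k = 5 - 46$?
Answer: $-1562$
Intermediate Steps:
$k = -41$
$\left(k + 112\right) \left(\left(-2\right) 11\right) = \left(-41 + 112\right) \left(\left(-2\right) 11\right) = 71 \left(-22\right) = -1562$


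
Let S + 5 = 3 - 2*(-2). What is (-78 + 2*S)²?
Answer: 5476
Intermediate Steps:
S = 2 (S = -5 + (3 - 2*(-2)) = -5 + (3 + 4) = -5 + 7 = 2)
(-78 + 2*S)² = (-78 + 2*2)² = (-78 + 4)² = (-74)² = 5476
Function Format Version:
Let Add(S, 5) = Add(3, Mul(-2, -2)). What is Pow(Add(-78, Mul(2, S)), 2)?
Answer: 5476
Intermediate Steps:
S = 2 (S = Add(-5, Add(3, Mul(-2, -2))) = Add(-5, Add(3, 4)) = Add(-5, 7) = 2)
Pow(Add(-78, Mul(2, S)), 2) = Pow(Add(-78, Mul(2, 2)), 2) = Pow(Add(-78, 4), 2) = Pow(-74, 2) = 5476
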